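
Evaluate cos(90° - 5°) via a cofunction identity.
cos(90° - 5°) = sin(5°) = 0.08716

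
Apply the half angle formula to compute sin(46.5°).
sin(46.5°) = √((1 - cos 93°)/2) = 0.7254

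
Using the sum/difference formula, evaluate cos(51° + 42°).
cos(51° + 42°) = cos 51° cos 42° - sin 51° sin 42° = -0.05234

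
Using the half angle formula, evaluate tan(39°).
tan(39°) = sin 78° / (1 + cos 78°) = 0.8098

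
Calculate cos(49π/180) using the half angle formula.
cos(49π/180) = √((1 + cos 49π/90)/2) = 0.6561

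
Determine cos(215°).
cos(215°) = -0.8192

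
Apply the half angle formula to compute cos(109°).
cos(109°) = -√((1 + cos 218°)/2) = -0.3256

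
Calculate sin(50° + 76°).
sin(50° + 76°) = sin 50° cos 76° + cos 50° sin 76° = 0.809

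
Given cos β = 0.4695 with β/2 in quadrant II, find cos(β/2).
cos(β/2) = ±√((1 + cos β)/2); negative since β/2 ∈ QII, so cos(β/2) = -0.8572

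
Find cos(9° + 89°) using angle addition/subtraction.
cos(9° + 89°) = cos 9° cos 89° - sin 9° sin 89° = -0.1392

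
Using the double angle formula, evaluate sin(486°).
sin(486°) = 2 sin 243° cos 243° = 0.809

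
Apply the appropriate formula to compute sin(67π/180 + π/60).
sin(67π/180 + π/60) = sin 67π/180 cos π/60 + cos 67π/180 sin π/60 = 0.9397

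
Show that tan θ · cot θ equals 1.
LHS = (sin θ/cos θ) · (cos θ/sin θ) = 1 = RHS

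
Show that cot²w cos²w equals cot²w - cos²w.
RHS = cos²w/sin²w - cos²w = cos²w(1/sin²w - 1) = cos²w · (1 - sin²w)/sin²w = cos²w · cos²w/sin²w = cos²w · cot²w = LHS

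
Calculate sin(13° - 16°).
sin(13° - 16°) = sin 13° cos 16° - cos 13° sin 16° = -0.05234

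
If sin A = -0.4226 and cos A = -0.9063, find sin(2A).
sin(2A) = 2 sin A cos A = 0.766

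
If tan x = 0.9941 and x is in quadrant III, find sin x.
sin x = -0.705 (using tan²x + 1 = sec²x)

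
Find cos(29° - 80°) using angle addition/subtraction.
cos(29° - 80°) = cos 29° cos 80° + sin 29° sin 80° = 0.6293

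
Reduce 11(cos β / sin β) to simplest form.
11(cos β / sin β) = 11(cot β) (using Quotient identity)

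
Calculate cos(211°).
cos(211°) = -0.8572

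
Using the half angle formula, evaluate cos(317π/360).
cos(317π/360) = -√((1 + cos 317π/180)/2) = -0.9304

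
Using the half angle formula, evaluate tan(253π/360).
tan(253π/360) = sin 253π/180 / (1 + cos 253π/180) = -1.351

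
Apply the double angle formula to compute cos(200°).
cos(200°) = cos²100° - sin²100° = -0.9397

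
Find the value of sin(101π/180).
sin(101π/180) = 0.9816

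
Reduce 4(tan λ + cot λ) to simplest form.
4(tan λ + cot λ) = 4(sec λ csc λ) (using Quotient identities)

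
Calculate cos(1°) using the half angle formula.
cos(1°) = √((1 + cos 2°)/2) = 0.9998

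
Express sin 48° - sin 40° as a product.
sin 48° - sin 40° = 2 cos(44°) sin(4°)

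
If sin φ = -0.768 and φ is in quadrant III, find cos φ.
cos φ = -0.6404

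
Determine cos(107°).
cos(107°) = -0.2924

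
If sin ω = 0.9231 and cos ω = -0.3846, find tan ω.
tan ω = sin ω / cos ω = -2.4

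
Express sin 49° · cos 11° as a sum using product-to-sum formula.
sin 49° cos 11° = (1/2)[sin(49°+11°) + sin(49°-11°)]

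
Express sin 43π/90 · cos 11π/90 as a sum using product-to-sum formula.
sin 43π/90 cos 11π/90 = (1/2)[sin(43π/90+11π/90) + sin(43π/90-11π/90)]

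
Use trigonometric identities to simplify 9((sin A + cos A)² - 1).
9((sin A + cos A)² - 1) = 9(sin(2A)) (using Pythagorean + double angle)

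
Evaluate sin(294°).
sin(294°) = -0.9135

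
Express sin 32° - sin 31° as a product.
sin 32° - sin 31° = 2 cos(31.5°) sin(0.5°)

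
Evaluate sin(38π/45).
sin(38π/45) = 0.4695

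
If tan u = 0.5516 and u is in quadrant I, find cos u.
cos u = 0.8756 (using tan²u + 1 = sec²u)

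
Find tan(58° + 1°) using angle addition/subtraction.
tan(58° + 1°) = (tan 58° + tan 1°)/(1 - tan 58° tan 1°) = 1.664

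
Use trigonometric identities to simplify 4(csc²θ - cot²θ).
4(csc²θ - cot²θ) = 4 (using Pythagorean identity)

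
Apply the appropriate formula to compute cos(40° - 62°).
cos(40° - 62°) = cos 40° cos 62° + sin 40° sin 62° = 0.9272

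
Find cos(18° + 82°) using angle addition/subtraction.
cos(18° + 82°) = cos 18° cos 82° - sin 18° sin 82° = -0.1736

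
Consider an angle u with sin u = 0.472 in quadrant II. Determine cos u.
cos u = ±√(1 - sin²u) = -0.8816 (negative in QII)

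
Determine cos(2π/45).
cos(2π/45) = 0.9903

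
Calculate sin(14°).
sin(14°) = 0.2419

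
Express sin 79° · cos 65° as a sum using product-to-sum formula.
sin 79° cos 65° = (1/2)[sin(79°+65°) + sin(79°-65°)]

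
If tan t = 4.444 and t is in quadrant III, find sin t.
sin t = -0.9756 (using tan²t + 1 = sec²t)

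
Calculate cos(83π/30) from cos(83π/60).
cos(83π/30) = cos²83π/60 - sin²83π/60 = -0.7431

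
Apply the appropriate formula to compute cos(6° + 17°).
cos(6° + 17°) = cos 6° cos 17° - sin 6° sin 17° = 0.9205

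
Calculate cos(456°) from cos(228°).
cos(456°) = cos²228° - sin²228° = -0.1045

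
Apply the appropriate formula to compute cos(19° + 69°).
cos(19° + 69°) = cos 19° cos 69° - sin 19° sin 69° = 0.0349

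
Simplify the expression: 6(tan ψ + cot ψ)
6(tan ψ + cot ψ) = 6(sec ψ csc ψ) (using Quotient identities)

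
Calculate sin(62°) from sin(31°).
sin(62°) = 2 sin 31° cos 31° = 0.8829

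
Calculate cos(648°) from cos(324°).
cos(648°) = cos²324° - sin²324° = 0.309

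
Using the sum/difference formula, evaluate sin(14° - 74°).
sin(14° - 74°) = sin 14° cos 74° - cos 14° sin 74° = -√3/2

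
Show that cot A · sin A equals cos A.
LHS = (cos A/sin A) · sin A = cos A = RHS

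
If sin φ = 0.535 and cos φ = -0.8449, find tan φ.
tan φ = sin φ / cos φ = -0.6332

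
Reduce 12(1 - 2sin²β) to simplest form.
12(1 - 2sin²β) = 12(cos(2β)) (using Double angle)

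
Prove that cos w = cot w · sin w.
RHS = (cos w/sin w) · sin w = cos w = LHS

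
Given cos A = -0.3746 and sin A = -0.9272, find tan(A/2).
tan(A/2) = sin A / (1 + cos A) = -1.483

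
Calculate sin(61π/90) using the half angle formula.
sin(61π/90) = √((1 - cos 61π/45)/2) = 0.848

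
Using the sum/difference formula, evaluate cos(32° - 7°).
cos(32° - 7°) = cos 32° cos 7° + sin 32° sin 7° = 0.9063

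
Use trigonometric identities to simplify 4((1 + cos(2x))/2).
4((1 + cos(2x))/2) = 4(cos²x) (using Power reduction)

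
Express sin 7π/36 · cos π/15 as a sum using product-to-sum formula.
sin 7π/36 cos π/15 = (1/2)[sin(7π/36+π/15) + sin(7π/36-π/15)]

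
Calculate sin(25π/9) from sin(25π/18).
sin(25π/9) = 2 sin 25π/18 cos 25π/18 = 0.6428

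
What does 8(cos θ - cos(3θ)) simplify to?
8(cos θ - cos(3θ)) = 8(2 sin(2θ) sin θ) (using Sum-to-product)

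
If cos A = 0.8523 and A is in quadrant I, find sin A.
sin A = 0.5231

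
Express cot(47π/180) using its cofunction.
cot(47π/180) = tan(π/2 - 47π/180) = tan(43π/180)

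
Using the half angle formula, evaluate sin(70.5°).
sin(70.5°) = √((1 - cos 141°)/2) = 0.9426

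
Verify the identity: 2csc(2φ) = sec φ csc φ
LHS = 2/sin(2φ) = 2/(2 sin φ cos φ) = 1/(sin φ cos φ) = (1/cos φ)(1/sin φ) = sec φ csc φ = RHS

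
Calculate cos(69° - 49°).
cos(69° - 49°) = cos 69° cos 49° + sin 69° sin 49° = 0.9397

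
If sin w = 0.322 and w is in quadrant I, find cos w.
cos w = 0.9467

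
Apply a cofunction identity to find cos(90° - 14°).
cos(90° - 14°) = sin(14°) = 0.2419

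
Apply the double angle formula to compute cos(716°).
cos(716°) = 1 - 2sin²358° = 0.9976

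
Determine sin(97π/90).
sin(97π/90) = -0.2419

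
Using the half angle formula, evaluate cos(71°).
cos(71°) = √((1 + cos 142°)/2) = 0.3256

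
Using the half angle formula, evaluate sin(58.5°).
sin(58.5°) = √((1 - cos 117°)/2) = 0.8526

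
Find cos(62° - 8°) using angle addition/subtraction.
cos(62° - 8°) = cos 62° cos 8° + sin 62° sin 8° = 0.5878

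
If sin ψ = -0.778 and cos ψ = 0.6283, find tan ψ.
tan ψ = sin ψ / cos ψ = -1.238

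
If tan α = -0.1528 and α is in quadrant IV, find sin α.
sin α = -0.151 (using tan²α + 1 = sec²α)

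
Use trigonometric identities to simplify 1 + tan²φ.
1 + tan²φ = sec²φ (using Pythagorean identity)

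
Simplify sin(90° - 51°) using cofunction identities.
sin(90° - 51°) = cos(51°)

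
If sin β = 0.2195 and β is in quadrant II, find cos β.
cos β = -0.9756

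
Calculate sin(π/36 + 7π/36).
sin(π/36 + 7π/36) = sin π/36 cos 7π/36 + cos π/36 sin 7π/36 = 0.6428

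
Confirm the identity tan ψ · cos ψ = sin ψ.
LHS = (sin ψ/cos ψ) · cos ψ = sin ψ = RHS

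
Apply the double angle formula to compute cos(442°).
cos(442°) = 1 - 2sin²221° = 0.1392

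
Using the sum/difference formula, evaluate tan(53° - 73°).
tan(53° - 73°) = (tan 53° - tan 73°)/(1 + tan 53° tan 73°) = -0.364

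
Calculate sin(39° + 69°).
sin(39° + 69°) = sin 39° cos 69° + cos 39° sin 69° = 0.9511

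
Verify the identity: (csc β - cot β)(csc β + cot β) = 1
LHS = csc²β - cot²β = (1 + cot²β) - cot²β = 1 = RHS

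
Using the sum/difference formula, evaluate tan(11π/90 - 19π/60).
tan(11π/90 - 19π/60) = (tan 11π/90 - tan 19π/60)/(1 + tan 11π/90 tan 19π/60) = -0.7002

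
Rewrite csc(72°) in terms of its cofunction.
csc(72°) = sec(90° - 72°) = sec(18°)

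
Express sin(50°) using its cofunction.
sin(50°) = cos(90° - 50°) = cos(40°)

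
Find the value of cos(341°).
cos(341°) = 0.9455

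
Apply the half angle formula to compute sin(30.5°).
sin(30.5°) = √((1 - cos 61°)/2) = 0.5075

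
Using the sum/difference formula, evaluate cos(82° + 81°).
cos(82° + 81°) = cos 82° cos 81° - sin 82° sin 81° = -0.9563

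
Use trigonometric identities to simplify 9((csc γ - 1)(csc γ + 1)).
9((csc γ - 1)(csc γ + 1)) = 9(cot²γ) (using Diff. of squares)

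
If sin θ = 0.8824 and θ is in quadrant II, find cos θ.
cos θ = -0.4705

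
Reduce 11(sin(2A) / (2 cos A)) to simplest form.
11(sin(2A) / (2 cos A)) = 11(sin A) (using Double angle)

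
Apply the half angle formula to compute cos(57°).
cos(57°) = √((1 + cos 114°)/2) = 0.5446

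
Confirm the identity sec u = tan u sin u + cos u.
RHS = sin²u/cos u + cos u = (sin²u + cos²u)/cos u = 1/cos u = sec u = LHS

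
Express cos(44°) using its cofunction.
cos(44°) = sin(90° - 44°) = sin(46°)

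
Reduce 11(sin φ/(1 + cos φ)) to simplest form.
11(sin φ/(1 + cos φ)) = 11(tan(φ/2)) (using Half angle)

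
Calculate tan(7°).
tan(7°) = 0.1228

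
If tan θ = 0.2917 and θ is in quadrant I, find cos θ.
cos θ = 0.96 (using tan²θ + 1 = sec²θ)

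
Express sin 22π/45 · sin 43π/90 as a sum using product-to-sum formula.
sin 22π/45 sin 43π/90 = (1/2)[cos(22π/45-43π/90) - cos(22π/45+43π/90)]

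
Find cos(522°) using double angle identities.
cos(522°) = cos²261° - sin²261° = -0.9511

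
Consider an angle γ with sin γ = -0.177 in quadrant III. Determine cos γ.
cos γ = ±√(1 - sin²γ) = -0.9842 (negative in QIII)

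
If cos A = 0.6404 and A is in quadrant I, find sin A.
sin A = 0.768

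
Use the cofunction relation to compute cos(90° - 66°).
cos(90° - 66°) = sin(66°) = 0.9135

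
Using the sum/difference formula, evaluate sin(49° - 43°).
sin(49° - 43°) = sin 49° cos 43° - cos 49° sin 43° = 0.1045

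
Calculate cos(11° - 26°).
cos(11° - 26°) = cos 11° cos 26° + sin 11° sin 26° = (√6+√2)/4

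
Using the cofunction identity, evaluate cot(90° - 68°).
cot(90° - 68°) = tan(68°) = 2.475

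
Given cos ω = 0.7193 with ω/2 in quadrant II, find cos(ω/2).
cos(ω/2) = ±√((1 + cos ω)/2); negative since ω/2 ∈ QII, so cos(ω/2) = -0.9272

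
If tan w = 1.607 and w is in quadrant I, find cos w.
cos w = 0.5283 (using tan²w + 1 = sec²w)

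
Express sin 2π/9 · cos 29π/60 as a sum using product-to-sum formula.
sin 2π/9 cos 29π/60 = (1/2)[sin(2π/9+29π/60) + sin(2π/9-29π/60)]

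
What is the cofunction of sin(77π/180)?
sin(77π/180) = cos(π/2 - 77π/180) = cos(13π/180)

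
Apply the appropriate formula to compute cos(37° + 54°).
cos(37° + 54°) = cos 37° cos 54° - sin 37° sin 54° = -0.01745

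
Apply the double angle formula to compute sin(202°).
sin(202°) = 2 sin 101° cos 101° = -0.3746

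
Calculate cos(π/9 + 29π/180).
cos(π/9 + 29π/180) = cos π/9 cos 29π/180 - sin π/9 sin 29π/180 = 0.6561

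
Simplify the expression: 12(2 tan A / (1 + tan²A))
12(2 tan A / (1 + tan²A)) = 12(sin(2A)) (using Double angle)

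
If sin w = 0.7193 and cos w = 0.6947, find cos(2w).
cos(2w) = cos²w - sin²w = -0.03478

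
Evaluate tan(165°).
tan(165°) = -(2-√3)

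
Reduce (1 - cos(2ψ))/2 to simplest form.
(1 - cos(2ψ))/2 = sin²ψ (using Power reduction)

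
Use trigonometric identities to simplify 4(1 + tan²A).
4(1 + tan²A) = 4(sec²A) (using Pythagorean identity)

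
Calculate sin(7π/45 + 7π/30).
sin(7π/45 + 7π/30) = sin 7π/45 cos 7π/30 + cos 7π/45 sin 7π/30 = 0.9397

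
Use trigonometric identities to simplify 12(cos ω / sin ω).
12(cos ω / sin ω) = 12(cot ω) (using Quotient identity)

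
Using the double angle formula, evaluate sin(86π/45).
sin(86π/45) = 2 sin 43π/45 cos 43π/45 = -0.2756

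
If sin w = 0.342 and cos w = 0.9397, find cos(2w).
cos(2w) = cos²w - sin²w = 0.7661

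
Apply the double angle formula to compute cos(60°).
cos(60°) = cos²30° - sin²30° = 1/2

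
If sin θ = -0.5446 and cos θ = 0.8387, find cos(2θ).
cos(2θ) = cos²θ - sin²θ = 0.4068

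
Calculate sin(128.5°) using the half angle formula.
sin(128.5°) = √((1 - cos 257°)/2) = 0.7826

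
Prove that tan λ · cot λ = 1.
LHS = (sin λ/cos λ) · (cos λ/sin λ) = 1 = RHS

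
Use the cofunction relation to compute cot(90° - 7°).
cot(90° - 7°) = tan(7°) = 0.1228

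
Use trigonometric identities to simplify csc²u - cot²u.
csc²u - cot²u = 1 (using Pythagorean identity)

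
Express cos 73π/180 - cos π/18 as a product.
cos 73π/180 - cos π/18 = -2 sin(83π/360) sin(7π/40)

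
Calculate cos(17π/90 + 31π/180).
cos(17π/90 + 31π/180) = cos 17π/90 cos 31π/180 - sin 17π/90 sin 31π/180 = 0.4226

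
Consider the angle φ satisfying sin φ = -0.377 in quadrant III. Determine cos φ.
cos φ = ±√(1 - sin²φ) = -0.9262 (negative in QIII)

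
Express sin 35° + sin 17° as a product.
sin 35° + sin 17° = 2 sin(26°) cos(9°)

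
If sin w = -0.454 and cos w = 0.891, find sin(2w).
sin(2w) = 2 sin w cos w = -0.809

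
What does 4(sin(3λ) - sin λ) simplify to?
4(sin(3λ) - sin λ) = 4(2 cos(2λ) sin λ) (using Sum-to-product)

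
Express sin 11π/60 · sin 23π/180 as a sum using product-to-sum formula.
sin 11π/60 sin 23π/180 = (1/2)[cos(11π/60-23π/180) - cos(11π/60+23π/180)]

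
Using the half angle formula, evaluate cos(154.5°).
cos(154.5°) = -√((1 + cos 309°)/2) = -0.9026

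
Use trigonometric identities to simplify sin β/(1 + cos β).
sin β/(1 + cos β) = tan(β/2) (using Half angle)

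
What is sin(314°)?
sin(314°) = -0.7193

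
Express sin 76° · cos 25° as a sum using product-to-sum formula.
sin 76° cos 25° = (1/2)[sin(76°+25°) + sin(76°-25°)]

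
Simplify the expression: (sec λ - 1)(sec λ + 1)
(sec λ - 1)(sec λ + 1) = tan²λ (using Diff. of squares)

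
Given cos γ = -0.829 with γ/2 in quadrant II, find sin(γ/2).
sin(γ/2) = ±√((1 - cos γ)/2); positive since γ/2 ∈ QII, so sin(γ/2) = 0.9563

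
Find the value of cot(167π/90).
cot(167π/90) = -2.05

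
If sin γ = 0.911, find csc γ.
csc γ = 1/sin γ = 1.098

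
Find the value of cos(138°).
cos(138°) = -0.7431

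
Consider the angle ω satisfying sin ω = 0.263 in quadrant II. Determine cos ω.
cos ω = ±√(1 - sin²ω) = -0.9648 (negative in QII)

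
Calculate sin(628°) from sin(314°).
sin(628°) = 2 sin 314° cos 314° = -0.9994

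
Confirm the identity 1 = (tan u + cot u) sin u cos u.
RHS = (sin u/cos u + cos u/sin u) sin u cos u = ((sin²u + cos²u)/(sin u cos u)) · sin u cos u = sin²u + cos²u = 1 = LHS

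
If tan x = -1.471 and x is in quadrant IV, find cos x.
cos x = 0.5622 (using tan²x + 1 = sec²x)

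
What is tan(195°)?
tan(195°) = 2-√3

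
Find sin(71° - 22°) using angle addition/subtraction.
sin(71° - 22°) = sin 71° cos 22° - cos 71° sin 22° = 0.7547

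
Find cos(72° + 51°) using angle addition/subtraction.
cos(72° + 51°) = cos 72° cos 51° - sin 72° sin 51° = -0.5446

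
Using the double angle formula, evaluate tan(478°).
tan(478°) = 2 tan 239° / (1 - tan²239°) = -1.881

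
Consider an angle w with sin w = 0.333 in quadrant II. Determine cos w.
cos w = ±√(1 - sin²w) = -0.9429 (negative in QII)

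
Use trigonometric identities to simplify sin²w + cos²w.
sin²w + cos²w = 1 (using Pythagorean identity)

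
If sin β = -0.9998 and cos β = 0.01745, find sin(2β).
sin(2β) = 2 sin β cos β = -0.03489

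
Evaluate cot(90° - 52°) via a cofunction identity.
cot(90° - 52°) = tan(52°) = 1.28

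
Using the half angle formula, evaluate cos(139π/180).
cos(139π/180) = -√((1 + cos 139π/90)/2) = -0.7547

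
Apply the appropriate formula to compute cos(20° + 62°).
cos(20° + 62°) = cos 20° cos 62° - sin 20° sin 62° = 0.1392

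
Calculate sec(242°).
sec(242°) = -2.13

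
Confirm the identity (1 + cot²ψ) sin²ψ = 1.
LHS = csc²ψ · sin²ψ = (1/sin²ψ) · sin²ψ = 1 = RHS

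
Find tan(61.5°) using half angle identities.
tan(61.5°) = sin 123° / (1 + cos 123°) = 1.842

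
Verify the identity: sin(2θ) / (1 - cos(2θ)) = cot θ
LHS = 2 sin θ cos θ / (2sin²θ) = cos θ/sin θ = cot θ = RHS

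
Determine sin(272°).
sin(272°) = -0.9994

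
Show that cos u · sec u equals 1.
LHS = cos u · (1/cos u) = 1 = RHS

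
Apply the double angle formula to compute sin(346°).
sin(346°) = 2 sin 173° cos 173° = -0.2419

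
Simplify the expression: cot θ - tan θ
cot θ - tan θ = 2 cot(2θ) (using Double angle)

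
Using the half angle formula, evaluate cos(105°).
cos(105°) = -√((1 + cos 210°)/2) = -(√6-√2)/4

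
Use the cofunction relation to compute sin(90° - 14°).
sin(90° - 14°) = cos(14°) = 0.9703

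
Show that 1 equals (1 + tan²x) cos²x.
RHS = sec²x · cos²x = (1/cos²x) · cos²x = 1 = LHS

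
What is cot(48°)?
cot(48°) = 0.9004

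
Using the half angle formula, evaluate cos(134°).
cos(134°) = -√((1 + cos 268°)/2) = -0.6947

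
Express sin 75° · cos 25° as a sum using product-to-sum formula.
sin 75° cos 25° = (1/2)[sin(75°+25°) + sin(75°-25°)]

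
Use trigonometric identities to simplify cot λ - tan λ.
cot λ - tan λ = 2 cot(2λ) (using Double angle)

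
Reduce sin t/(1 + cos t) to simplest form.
sin t/(1 + cos t) = tan(t/2) (using Half angle)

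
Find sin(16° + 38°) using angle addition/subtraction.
sin(16° + 38°) = sin 16° cos 38° + cos 16° sin 38° = 0.809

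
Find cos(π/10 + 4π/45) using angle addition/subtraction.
cos(π/10 + 4π/45) = cos π/10 cos 4π/45 - sin π/10 sin 4π/45 = 0.829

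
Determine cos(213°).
cos(213°) = -0.8387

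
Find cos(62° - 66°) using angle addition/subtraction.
cos(62° - 66°) = cos 62° cos 66° + sin 62° sin 66° = 0.9976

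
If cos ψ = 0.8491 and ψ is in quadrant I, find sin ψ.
sin ψ = 0.5282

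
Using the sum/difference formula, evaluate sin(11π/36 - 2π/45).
sin(11π/36 - 2π/45) = sin 11π/36 cos 2π/45 - cos 11π/36 sin 2π/45 = 0.7314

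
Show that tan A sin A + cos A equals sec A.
LHS = sin²A/cos A + cos A = (sin²A + cos²A)/cos A = 1/cos A = sec A = RHS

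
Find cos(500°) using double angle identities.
cos(500°) = 2cos²250° - 1 = -0.766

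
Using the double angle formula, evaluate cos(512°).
cos(512°) = cos²256° - sin²256° = -0.8829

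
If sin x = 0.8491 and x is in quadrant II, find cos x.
cos x = -0.5282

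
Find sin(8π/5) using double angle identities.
sin(8π/5) = 2 sin 4π/5 cos 4π/5 = -0.9511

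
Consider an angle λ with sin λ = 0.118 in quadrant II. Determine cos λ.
cos λ = ±√(1 - sin²λ) = -0.993 (negative in QII)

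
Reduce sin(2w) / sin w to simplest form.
sin(2w) / sin w = 2 cos w (using Double angle)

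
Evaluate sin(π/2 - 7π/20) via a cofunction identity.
sin(π/2 - 7π/20) = cos(7π/20) = 0.454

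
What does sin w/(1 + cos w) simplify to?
sin w/(1 + cos w) = tan(w/2) (using Half angle)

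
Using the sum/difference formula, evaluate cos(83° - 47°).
cos(83° - 47°) = cos 83° cos 47° + sin 83° sin 47° = 0.809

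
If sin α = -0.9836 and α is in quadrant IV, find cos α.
cos α = 0.1804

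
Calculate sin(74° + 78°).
sin(74° + 78°) = sin 74° cos 78° + cos 74° sin 78° = 0.4695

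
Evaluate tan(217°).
tan(217°) = 0.7536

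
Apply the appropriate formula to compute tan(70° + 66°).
tan(70° + 66°) = (tan 70° + tan 66°)/(1 - tan 70° tan 66°) = -0.9657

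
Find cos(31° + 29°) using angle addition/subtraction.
cos(31° + 29°) = cos 31° cos 29° - sin 31° sin 29° = 1/2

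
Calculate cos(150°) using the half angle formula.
cos(150°) = -√((1 + cos 300°)/2) = -√3/2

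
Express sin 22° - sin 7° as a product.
sin 22° - sin 7° = 2 cos(14.5°) sin(7.5°)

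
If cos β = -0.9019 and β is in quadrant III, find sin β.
sin β = -0.4319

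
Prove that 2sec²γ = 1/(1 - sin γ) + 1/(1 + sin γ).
RHS = [(1 + sin γ) + (1 - sin γ)] / [(1 - sin γ)(1 + sin γ)] = 2/(1 - sin²γ) = 2/cos²γ = 2sec²γ = LHS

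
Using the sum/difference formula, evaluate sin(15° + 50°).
sin(15° + 50°) = sin 15° cos 50° + cos 15° sin 50° = 0.9063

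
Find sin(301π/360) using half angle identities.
sin(301π/360) = √((1 - cos 301π/180)/2) = 0.4924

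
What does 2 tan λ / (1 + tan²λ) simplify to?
2 tan λ / (1 + tan²λ) = sin(2λ) (using Double angle)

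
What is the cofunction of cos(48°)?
cos(48°) = sin(90° - 48°) = sin(42°)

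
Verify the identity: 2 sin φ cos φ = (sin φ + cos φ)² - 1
RHS = sin²φ + 2 sin φ cos φ + cos²φ - 1 = (sin²φ + cos²φ) + 2 sin φ cos φ - 1 = 1 + 2 sin φ cos φ - 1 = 2 sin φ cos φ = LHS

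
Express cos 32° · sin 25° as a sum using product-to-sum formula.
cos 32° sin 25° = (1/2)[sin(32°+25°) - sin(32°-25°)]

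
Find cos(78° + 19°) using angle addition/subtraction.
cos(78° + 19°) = cos 78° cos 19° - sin 78° sin 19° = -0.1219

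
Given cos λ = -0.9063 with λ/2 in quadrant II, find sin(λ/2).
sin(λ/2) = ±√((1 - cos λ)/2); positive since λ/2 ∈ QII, so sin(λ/2) = 0.9763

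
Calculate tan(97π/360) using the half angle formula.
tan(97π/360) = sin 97π/180 / (1 + cos 97π/180) = 1.13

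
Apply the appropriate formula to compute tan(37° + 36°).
tan(37° + 36°) = (tan 37° + tan 36°)/(1 - tan 37° tan 36°) = 3.271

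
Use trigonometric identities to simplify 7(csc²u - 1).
7(csc²u - 1) = 7(cot²u) (using Pythagorean identity)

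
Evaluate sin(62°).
sin(62°) = 0.8829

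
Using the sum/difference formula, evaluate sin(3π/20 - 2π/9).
sin(3π/20 - 2π/9) = sin 3π/20 cos 2π/9 - cos 3π/20 sin 2π/9 = -0.225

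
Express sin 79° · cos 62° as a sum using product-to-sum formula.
sin 79° cos 62° = (1/2)[sin(79°+62°) + sin(79°-62°)]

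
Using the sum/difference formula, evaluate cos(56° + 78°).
cos(56° + 78°) = cos 56° cos 78° - sin 56° sin 78° = -0.6947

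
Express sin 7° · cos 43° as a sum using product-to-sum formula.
sin 7° cos 43° = (1/2)[sin(7°+43°) + sin(7°-43°)]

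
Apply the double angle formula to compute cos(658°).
cos(658°) = cos²329° - sin²329° = 0.4695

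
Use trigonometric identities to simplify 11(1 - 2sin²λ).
11(1 - 2sin²λ) = 11(cos(2λ)) (using Double angle)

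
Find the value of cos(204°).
cos(204°) = -0.9135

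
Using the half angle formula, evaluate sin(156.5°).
sin(156.5°) = √((1 - cos 313°)/2) = 0.3987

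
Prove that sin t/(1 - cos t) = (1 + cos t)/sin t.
LHS = sin t(1 + cos t) / ((1 - cos t)(1 + cos t)) = sin t(1 + cos t) / (1 - cos²t) = sin t(1 + cos t) / sin²t = (1 + cos t)/sin t = RHS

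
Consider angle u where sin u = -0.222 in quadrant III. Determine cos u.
cos u = ±√(1 - sin²u) = -0.975 (negative in QIII)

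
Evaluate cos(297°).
cos(297°) = 0.454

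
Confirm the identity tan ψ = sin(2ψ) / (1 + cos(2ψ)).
RHS = 2 sin ψ cos ψ / (2cos²ψ) = sin ψ/cos ψ = tan ψ = LHS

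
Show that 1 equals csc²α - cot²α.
RHS = 1/sin²α - cos²α/sin²α = (1 - cos²α)/sin²α = sin²α/sin²α = 1 = LHS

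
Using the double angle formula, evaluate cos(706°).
cos(706°) = cos²353° - sin²353° = 0.9703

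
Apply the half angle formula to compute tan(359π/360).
tan(359π/360) = sin 359π/180 / (1 + cos 359π/180) = -0.008727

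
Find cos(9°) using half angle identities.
cos(9°) = √((1 + cos 18°)/2) = 0.9877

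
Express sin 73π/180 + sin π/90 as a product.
sin 73π/180 + sin π/90 = 2 sin(5π/24) cos(71π/360)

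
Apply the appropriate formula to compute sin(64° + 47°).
sin(64° + 47°) = sin 64° cos 47° + cos 64° sin 47° = 0.9336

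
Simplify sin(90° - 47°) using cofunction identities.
sin(90° - 47°) = cos(47°)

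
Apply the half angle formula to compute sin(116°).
sin(116°) = √((1 - cos 232°)/2) = 0.8988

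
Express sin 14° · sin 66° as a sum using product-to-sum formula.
sin 14° sin 66° = (1/2)[cos(14°-66°) - cos(14°+66°)]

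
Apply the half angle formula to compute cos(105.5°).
cos(105.5°) = -√((1 + cos 211°)/2) = -0.2672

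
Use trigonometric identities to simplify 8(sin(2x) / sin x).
8(sin(2x) / sin x) = 8(2 cos x) (using Double angle)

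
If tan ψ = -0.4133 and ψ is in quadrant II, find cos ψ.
cos ψ = -0.9242 (using tan²ψ + 1 = sec²ψ)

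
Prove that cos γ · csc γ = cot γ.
LHS = cos γ · (1/sin γ) = cos γ/sin γ = cot γ = RHS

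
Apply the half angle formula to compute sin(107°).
sin(107°) = √((1 - cos 214°)/2) = 0.9563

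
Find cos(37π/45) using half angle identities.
cos(37π/45) = -√((1 + cos 74π/45)/2) = -0.848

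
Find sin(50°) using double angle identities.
sin(50°) = 2 sin 25° cos 25° = 0.766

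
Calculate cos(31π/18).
cos(31π/18) = 0.6428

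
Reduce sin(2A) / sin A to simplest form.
sin(2A) / sin A = 2 cos A (using Double angle)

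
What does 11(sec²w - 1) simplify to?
11(sec²w - 1) = 11(tan²w) (using Pythagorean identity)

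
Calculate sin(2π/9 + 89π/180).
sin(2π/9 + 89π/180) = sin 2π/9 cos 89π/180 + cos 2π/9 sin 89π/180 = 0.7771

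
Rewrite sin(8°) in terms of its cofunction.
sin(8°) = cos(90° - 8°) = cos(82°)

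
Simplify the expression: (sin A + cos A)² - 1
(sin A + cos A)² - 1 = sin(2A) (using Pythagorean + double angle)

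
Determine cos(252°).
cos(252°) = -0.309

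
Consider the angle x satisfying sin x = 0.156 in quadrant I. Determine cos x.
cos x = √(1 - sin²x) = 0.9878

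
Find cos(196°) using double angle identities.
cos(196°) = cos²98° - sin²98° = -0.9613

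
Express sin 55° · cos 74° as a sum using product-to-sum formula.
sin 55° cos 74° = (1/2)[sin(55°+74°) + sin(55°-74°)]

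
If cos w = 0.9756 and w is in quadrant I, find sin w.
sin w = 0.2196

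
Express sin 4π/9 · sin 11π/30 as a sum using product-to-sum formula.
sin 4π/9 sin 11π/30 = (1/2)[cos(4π/9-11π/30) - cos(4π/9+11π/30)]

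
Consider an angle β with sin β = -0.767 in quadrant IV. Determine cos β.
cos β = √(1 - sin²β) = 0.6416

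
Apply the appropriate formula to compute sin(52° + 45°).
sin(52° + 45°) = sin 52° cos 45° + cos 52° sin 45° = 0.9925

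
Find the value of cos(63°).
cos(63°) = 0.454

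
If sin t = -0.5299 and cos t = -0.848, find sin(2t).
sin(2t) = 2 sin t cos t = 0.8987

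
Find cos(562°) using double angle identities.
cos(562°) = cos²281° - sin²281° = -0.9272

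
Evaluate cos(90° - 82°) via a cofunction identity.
cos(90° - 82°) = sin(82°) = 0.9903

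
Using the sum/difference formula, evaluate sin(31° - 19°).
sin(31° - 19°) = sin 31° cos 19° - cos 31° sin 19° = 0.2079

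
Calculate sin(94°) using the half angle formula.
sin(94°) = √((1 - cos 188°)/2) = 0.9976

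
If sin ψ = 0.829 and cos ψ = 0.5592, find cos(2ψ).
cos(2ψ) = cos²ψ - sin²ψ = -0.3745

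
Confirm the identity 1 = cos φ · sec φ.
RHS = cos φ · (1/cos φ) = 1 = LHS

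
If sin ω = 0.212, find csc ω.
csc ω = 1/sin ω = 4.717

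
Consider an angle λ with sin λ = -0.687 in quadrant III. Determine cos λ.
cos λ = ±√(1 - sin²λ) = -0.7267 (negative in QIII)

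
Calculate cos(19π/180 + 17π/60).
cos(19π/180 + 17π/60) = cos 19π/180 cos 17π/60 - sin 19π/180 sin 17π/60 = 0.342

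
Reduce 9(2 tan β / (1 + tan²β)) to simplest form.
9(2 tan β / (1 + tan²β)) = 9(sin(2β)) (using Double angle)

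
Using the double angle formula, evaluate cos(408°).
cos(408°) = cos²204° - sin²204° = 0.6691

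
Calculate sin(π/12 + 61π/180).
sin(π/12 + 61π/180) = sin π/12 cos 61π/180 + cos π/12 sin 61π/180 = 0.9703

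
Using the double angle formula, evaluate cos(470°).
cos(470°) = cos²235° - sin²235° = -0.342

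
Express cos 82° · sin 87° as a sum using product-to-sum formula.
cos 82° sin 87° = (1/2)[sin(82°+87°) - sin(82°-87°)]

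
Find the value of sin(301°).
sin(301°) = -0.8572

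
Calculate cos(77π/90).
cos(77π/90) = -0.8988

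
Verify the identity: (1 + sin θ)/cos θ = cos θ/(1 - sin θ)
LHS = (1 + sin θ)(1 - sin θ) / (cos θ(1 - sin θ)) = (1 - sin²θ) / (cos θ(1 - sin θ)) = cos²θ / (cos θ(1 - sin θ)) = cos θ/(1 - sin θ) = RHS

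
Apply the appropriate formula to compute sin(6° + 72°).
sin(6° + 72°) = sin 6° cos 72° + cos 6° sin 72° = 0.9781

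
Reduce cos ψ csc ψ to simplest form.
cos ψ csc ψ = cot ψ (using Reciprocal + quotient)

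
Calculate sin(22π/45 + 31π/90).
sin(22π/45 + 31π/90) = sin 22π/45 cos 31π/90 + cos 22π/45 sin 31π/90 = 1/2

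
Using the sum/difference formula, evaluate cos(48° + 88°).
cos(48° + 88°) = cos 48° cos 88° - sin 48° sin 88° = -0.7193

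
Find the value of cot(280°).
cot(280°) = -0.1763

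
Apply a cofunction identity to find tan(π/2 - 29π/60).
tan(π/2 - 29π/60) = cot(29π/60) = 0.05241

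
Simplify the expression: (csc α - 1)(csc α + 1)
(csc α - 1)(csc α + 1) = cot²α (using Diff. of squares)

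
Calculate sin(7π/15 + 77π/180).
sin(7π/15 + 77π/180) = sin 7π/15 cos 77π/180 + cos 7π/15 sin 77π/180 = 0.3256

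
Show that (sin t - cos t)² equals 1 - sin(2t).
LHS = sin²t - 2 sin t cos t + cos²t = (sin²t + cos²t) - 2 sin t cos t = 1 - sin(2t) = RHS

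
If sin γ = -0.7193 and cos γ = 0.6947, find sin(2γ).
sin(2γ) = 2 sin γ cos γ = -0.9994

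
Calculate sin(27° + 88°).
sin(27° + 88°) = sin 27° cos 88° + cos 27° sin 88° = 0.9063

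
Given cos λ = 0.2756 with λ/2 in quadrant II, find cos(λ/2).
cos(λ/2) = ±√((1 + cos λ)/2); negative since λ/2 ∈ QII, so cos(λ/2) = -0.7986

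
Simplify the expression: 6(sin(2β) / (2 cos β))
6(sin(2β) / (2 cos β)) = 6(sin β) (using Double angle)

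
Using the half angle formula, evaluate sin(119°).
sin(119°) = √((1 - cos 238°)/2) = 0.8746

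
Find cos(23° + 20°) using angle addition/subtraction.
cos(23° + 20°) = cos 23° cos 20° - sin 23° sin 20° = 0.7314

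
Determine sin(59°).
sin(59°) = 0.8572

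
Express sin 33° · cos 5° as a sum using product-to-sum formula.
sin 33° cos 5° = (1/2)[sin(33°+5°) + sin(33°-5°)]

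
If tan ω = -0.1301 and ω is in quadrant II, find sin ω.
sin ω = 0.129 (using tan²ω + 1 = sec²ω)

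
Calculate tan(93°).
tan(93°) = -19.08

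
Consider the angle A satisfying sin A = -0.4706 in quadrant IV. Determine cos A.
cos A = √(1 - sin²A) = 0.8823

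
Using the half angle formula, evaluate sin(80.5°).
sin(80.5°) = √((1 - cos 161°)/2) = 0.9863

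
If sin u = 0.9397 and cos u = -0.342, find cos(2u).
cos(2u) = cos²u - sin²u = -0.7661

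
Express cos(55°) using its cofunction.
cos(55°) = sin(90° - 55°) = sin(35°)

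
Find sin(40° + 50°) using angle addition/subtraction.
sin(40° + 50°) = sin 40° cos 50° + cos 40° sin 50° = 1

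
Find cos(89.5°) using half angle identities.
cos(89.5°) = √((1 + cos 179°)/2) = 0.008727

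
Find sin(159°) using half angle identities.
sin(159°) = √((1 - cos 318°)/2) = 0.3584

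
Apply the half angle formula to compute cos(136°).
cos(136°) = -√((1 + cos 272°)/2) = -0.7193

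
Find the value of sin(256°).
sin(256°) = -0.9703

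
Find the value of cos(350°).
cos(350°) = 0.9848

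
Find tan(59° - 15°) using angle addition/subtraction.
tan(59° - 15°) = (tan 59° - tan 15°)/(1 + tan 59° tan 15°) = 0.9657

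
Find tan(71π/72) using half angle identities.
tan(71π/72) = sin 71π/36 / (1 + cos 71π/36) = -0.04366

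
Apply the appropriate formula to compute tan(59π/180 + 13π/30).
tan(59π/180 + 13π/30) = (tan 59π/180 + tan 13π/30)/(1 - tan 59π/180 tan 13π/30) = -0.9325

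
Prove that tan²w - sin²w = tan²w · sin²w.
LHS = sin²w/cos²w - sin²w = sin²w(1/cos²w - 1) = sin²w · (1 - cos²w)/cos²w = sin²w · sin²w/cos²w = sin²w · tan²w = RHS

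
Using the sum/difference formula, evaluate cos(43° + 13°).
cos(43° + 13°) = cos 43° cos 13° - sin 43° sin 13° = 0.5592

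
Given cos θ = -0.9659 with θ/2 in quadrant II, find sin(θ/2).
sin(θ/2) = ±√((1 - cos θ)/2); positive since θ/2 ∈ QII, so sin(θ/2) = 0.9914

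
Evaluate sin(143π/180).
sin(143π/180) = 0.6018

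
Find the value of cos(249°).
cos(249°) = -0.3584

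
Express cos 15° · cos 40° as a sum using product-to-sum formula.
cos 15° cos 40° = (1/2)[cos(15°-40°) + cos(15°+40°)]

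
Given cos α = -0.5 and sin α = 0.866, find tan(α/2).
tan(α/2) = sin α / (1 + cos α) = 1.732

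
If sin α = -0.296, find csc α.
csc α = 1/sin α = -3.378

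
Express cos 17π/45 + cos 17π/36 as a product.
cos 17π/45 + cos 17π/36 = 2 cos(17π/40) cos(-17π/360)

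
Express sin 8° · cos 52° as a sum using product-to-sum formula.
sin 8° cos 52° = (1/2)[sin(8°+52°) + sin(8°-52°)]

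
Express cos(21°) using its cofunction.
cos(21°) = sin(90° - 21°) = sin(69°)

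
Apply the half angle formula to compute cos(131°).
cos(131°) = -√((1 + cos 262°)/2) = -0.6561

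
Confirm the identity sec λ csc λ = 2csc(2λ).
RHS = 2/sin(2λ) = 2/(2 sin λ cos λ) = 1/(sin λ cos λ) = (1/cos λ)(1/sin λ) = sec λ csc λ = LHS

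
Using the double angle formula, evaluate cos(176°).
cos(176°) = cos²88° - sin²88° = -0.9976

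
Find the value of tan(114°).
tan(114°) = -2.246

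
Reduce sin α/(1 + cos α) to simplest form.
sin α/(1 + cos α) = tan(α/2) (using Half angle)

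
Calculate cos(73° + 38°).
cos(73° + 38°) = cos 73° cos 38° - sin 73° sin 38° = -0.3584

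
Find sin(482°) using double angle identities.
sin(482°) = 2 sin 241° cos 241° = 0.848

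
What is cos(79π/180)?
cos(79π/180) = 0.1908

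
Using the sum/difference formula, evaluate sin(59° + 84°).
sin(59° + 84°) = sin 59° cos 84° + cos 59° sin 84° = 0.6018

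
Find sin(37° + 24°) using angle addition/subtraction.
sin(37° + 24°) = sin 37° cos 24° + cos 37° sin 24° = 0.8746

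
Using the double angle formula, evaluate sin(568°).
sin(568°) = 2 sin 284° cos 284° = -0.4695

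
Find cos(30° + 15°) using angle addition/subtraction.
cos(30° + 15°) = cos 30° cos 15° - sin 30° sin 15° = √2/2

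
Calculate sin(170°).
sin(170°) = 0.1736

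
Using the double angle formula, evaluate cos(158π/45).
cos(158π/45) = 1 - 2sin²79π/45 = 0.0349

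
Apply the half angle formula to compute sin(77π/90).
sin(77π/90) = √((1 - cos 77π/45)/2) = 0.4384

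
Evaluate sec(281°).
sec(281°) = 5.241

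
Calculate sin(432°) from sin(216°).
sin(432°) = 2 sin 216° cos 216° = 0.9511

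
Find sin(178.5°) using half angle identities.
sin(178.5°) = √((1 - cos 357°)/2) = 0.02618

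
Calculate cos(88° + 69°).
cos(88° + 69°) = cos 88° cos 69° - sin 88° sin 69° = -0.9205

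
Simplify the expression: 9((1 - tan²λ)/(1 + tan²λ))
9((1 - tan²λ)/(1 + tan²λ)) = 9(cos(2λ)) (using Double angle)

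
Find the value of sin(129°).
sin(129°) = 0.7771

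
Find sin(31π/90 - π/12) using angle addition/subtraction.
sin(31π/90 - π/12) = sin 31π/90 cos π/12 - cos 31π/90 sin π/12 = 0.7314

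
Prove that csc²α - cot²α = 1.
LHS = 1/sin²α - cos²α/sin²α = (1 - cos²α)/sin²α = sin²α/sin²α = 1 = RHS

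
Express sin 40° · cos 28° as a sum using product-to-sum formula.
sin 40° cos 28° = (1/2)[sin(40°+28°) + sin(40°-28°)]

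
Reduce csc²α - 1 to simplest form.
csc²α - 1 = cot²α (using Pythagorean identity)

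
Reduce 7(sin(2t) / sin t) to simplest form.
7(sin(2t) / sin t) = 7(2 cos t) (using Double angle)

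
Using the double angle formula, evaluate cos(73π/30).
cos(73π/30) = cos²73π/60 - sin²73π/60 = 0.2079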